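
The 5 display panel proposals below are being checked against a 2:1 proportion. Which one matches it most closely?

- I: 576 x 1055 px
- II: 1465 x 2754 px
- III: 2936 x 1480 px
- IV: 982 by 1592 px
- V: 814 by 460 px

Target 2:1 ≈ 2.000.
I: 1.832 (Δ0.168)  II: 1.880 (Δ0.120)  III: 1.984 (Δ0.016)  IV: 1.621 (Δ0.379)  V: 1.770 (Δ0.230)

III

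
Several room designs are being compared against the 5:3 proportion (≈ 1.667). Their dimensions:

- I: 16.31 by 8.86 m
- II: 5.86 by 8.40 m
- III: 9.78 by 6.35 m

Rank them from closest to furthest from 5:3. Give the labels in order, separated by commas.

I: 16.31/8.86 ≈ 1.841 → |1.841 − 1.667| = 0.174
II: 8.40/5.86 ≈ 1.433 → |1.433 − 1.667| = 0.234
III: 9.78/6.35 ≈ 1.540 → |1.540 − 1.667| = 0.127

III, I, II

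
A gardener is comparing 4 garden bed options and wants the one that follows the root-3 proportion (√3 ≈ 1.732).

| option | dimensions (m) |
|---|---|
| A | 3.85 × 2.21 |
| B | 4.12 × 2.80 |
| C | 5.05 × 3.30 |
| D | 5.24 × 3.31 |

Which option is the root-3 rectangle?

A

Ratios (long/short): A ≈ 1.742; B ≈ 1.471; C ≈ 1.530; D ≈ 1.583.
root-3 ≈ 1.732; option A is nearest (Δ 0.010).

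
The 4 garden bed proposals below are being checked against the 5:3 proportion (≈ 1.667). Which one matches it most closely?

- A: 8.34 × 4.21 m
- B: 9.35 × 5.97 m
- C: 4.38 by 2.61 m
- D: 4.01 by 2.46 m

C

Target 5:3 ≈ 1.667.
A: 1.981 (Δ0.314)  B: 1.566 (Δ0.101)  C: 1.678 (Δ0.011)  D: 1.630 (Δ0.037)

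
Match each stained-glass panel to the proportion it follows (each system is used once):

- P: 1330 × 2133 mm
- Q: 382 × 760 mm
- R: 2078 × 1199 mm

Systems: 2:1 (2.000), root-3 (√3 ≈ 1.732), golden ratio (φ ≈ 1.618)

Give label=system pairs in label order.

P = 2133/1330 ≈ 1.604 → golden ratio (1.618)
Q = 760/382 ≈ 1.990 → 2:1 (2.000)
R = 2078/1199 ≈ 1.733 → root-3 (1.732)

P=golden ratio, Q=2:1, R=root-3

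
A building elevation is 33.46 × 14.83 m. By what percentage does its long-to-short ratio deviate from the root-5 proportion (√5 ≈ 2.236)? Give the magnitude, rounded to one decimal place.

Ratio = 33.46 / 14.83 ≈ 2.2562.
Ideal root-5 ≈ 2.2361. |2.2562 − 2.2361| / 2.2361 ≈ 0.90% → 0.9%.

0.9%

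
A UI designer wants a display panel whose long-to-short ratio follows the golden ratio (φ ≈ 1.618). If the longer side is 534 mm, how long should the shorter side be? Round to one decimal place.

330.0 mm

golden ratio ≈ 1.61803.
Shorter side = 534 ÷ 1.61803 ≈ 330.031 → 330.0 mm.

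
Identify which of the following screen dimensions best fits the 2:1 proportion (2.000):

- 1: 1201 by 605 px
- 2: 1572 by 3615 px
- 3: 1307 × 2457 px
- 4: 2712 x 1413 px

1

Ratios (long/short): 1 ≈ 1.985; 2 ≈ 2.300; 3 ≈ 1.880; 4 ≈ 1.919.
2:1 ≈ 2.000; option 1 is nearest (Δ 0.015).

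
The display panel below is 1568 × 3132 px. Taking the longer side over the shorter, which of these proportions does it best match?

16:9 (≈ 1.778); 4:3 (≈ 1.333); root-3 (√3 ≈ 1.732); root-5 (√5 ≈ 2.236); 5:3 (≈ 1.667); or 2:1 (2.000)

Ratio = 3132 / 1568 ≈ 1.997.
Distances: 16:9 1.778 (Δ 0.219); 4:3 1.333 (Δ 0.664); root-3 1.732 (Δ 0.265); root-5 2.236 (Δ 0.239); 5:3 1.667 (Δ 0.330); 2:1 2.000 (Δ 0.003).

2:1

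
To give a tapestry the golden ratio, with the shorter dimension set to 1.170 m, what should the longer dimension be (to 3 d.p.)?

golden ratio ≈ 1.61803.
Longer side = 1.170 × 1.61803 ≈ 1.89310 → 1.893 m.

1.893 m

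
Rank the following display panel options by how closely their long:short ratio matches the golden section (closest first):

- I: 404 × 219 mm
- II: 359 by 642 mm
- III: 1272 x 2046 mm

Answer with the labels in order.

Ratios: I = 404 / 219 ≈ 1.845; II = 642 / 359 ≈ 1.788; III = 2046 / 1272 ≈ 1.608.
|Δ from 1.618|: I 0.227; II 0.170; III 0.010.

III, II, I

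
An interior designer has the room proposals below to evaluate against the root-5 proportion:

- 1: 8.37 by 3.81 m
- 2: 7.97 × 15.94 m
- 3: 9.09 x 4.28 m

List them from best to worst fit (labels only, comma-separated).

1, 3, 2

Ratios: 1 = 8.37 / 3.81 ≈ 2.197; 2 = 15.94 / 7.97 ≈ 2.000; 3 = 9.09 / 4.28 ≈ 2.124.
|Δ from 2.236|: 1 0.039; 2 0.236; 3 0.112.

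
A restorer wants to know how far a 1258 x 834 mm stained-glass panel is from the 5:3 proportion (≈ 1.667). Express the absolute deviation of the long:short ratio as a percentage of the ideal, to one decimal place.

9.5%

Ratio = 1258 / 834 ≈ 1.5084.
Ideal 5:3 ≈ 1.6667. |1.5084 − 1.6667| / 1.6667 ≈ 9.50% → 9.5%.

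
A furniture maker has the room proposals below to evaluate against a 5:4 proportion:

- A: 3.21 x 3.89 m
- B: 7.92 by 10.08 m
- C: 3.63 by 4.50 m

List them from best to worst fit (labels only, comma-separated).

Ratios: A = 3.89 / 3.21 ≈ 1.212; B = 10.08 / 7.92 ≈ 1.273; C = 4.50 / 3.63 ≈ 1.240.
|Δ from 1.250|: A 0.038; B 0.023; C 0.010.

C, B, A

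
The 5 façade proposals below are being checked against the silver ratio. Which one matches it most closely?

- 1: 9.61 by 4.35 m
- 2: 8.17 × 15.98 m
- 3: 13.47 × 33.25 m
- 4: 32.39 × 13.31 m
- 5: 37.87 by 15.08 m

4

Ratios (long/short): 1 ≈ 2.209; 2 ≈ 1.956; 3 ≈ 2.468; 4 ≈ 2.434; 5 ≈ 2.511.
silver ratio ≈ 2.414; option 4 is nearest (Δ 0.020).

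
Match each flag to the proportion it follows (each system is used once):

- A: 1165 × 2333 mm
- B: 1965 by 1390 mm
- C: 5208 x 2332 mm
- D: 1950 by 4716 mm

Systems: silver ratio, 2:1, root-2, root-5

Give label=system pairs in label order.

A = 2333/1165 ≈ 2.003 → 2:1 (2.000)
B = 1965/1390 ≈ 1.414 → root-2 (1.414)
C = 5208/2332 ≈ 2.233 → root-5 (2.236)
D = 4716/1950 ≈ 2.418 → silver ratio (2.414)

A=2:1, B=root-2, C=root-5, D=silver ratio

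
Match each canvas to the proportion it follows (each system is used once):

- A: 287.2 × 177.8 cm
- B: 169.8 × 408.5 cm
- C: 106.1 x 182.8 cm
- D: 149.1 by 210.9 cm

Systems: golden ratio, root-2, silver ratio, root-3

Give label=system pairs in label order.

A = 287.2/177.8 ≈ 1.615 → golden ratio (1.618)
B = 408.5/169.8 ≈ 2.406 → silver ratio (2.414)
C = 182.8/106.1 ≈ 1.723 → root-3 (1.732)
D = 210.9/149.1 ≈ 1.414 → root-2 (1.414)

A=golden ratio, B=silver ratio, C=root-3, D=root-2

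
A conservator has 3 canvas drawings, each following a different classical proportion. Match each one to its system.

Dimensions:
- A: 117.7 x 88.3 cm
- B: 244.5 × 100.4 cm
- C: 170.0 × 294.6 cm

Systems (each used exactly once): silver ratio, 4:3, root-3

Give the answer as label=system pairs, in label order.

Ratios: A ≈ 1.333; B ≈ 2.435; C ≈ 1.733.
Targets: silver ratio ≈ 2.414; 4:3 ≈ 1.333; root-3 ≈ 1.732.

A=4:3, B=silver ratio, C=root-3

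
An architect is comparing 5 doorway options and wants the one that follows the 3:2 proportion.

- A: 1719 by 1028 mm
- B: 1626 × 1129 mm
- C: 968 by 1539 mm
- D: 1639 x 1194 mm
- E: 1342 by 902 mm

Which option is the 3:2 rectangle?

E

Ratios (long/short): A ≈ 1.672; B ≈ 1.440; C ≈ 1.590; D ≈ 1.373; E ≈ 1.488.
3:2 ≈ 1.500; option E is nearest (Δ 0.012).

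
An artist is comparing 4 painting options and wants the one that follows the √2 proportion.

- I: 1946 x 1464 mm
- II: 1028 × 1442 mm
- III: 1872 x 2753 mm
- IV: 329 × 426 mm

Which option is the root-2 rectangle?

II

Target root-2 ≈ 1.414.
I: 1.329 (Δ0.085)  II: 1.403 (Δ0.011)  III: 1.471 (Δ0.057)  IV: 1.295 (Δ0.119)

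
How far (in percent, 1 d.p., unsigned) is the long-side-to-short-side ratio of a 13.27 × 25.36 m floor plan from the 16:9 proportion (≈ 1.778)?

7.5%

Ratio = 25.36 / 13.27 ≈ 1.9111.
Ideal 16:9 ≈ 1.7778. |1.9111 − 1.7778| / 1.7778 ≈ 7.50% → 7.5%.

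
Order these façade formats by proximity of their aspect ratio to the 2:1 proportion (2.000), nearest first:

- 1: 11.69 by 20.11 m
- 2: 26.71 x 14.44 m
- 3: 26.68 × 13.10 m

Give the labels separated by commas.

3, 2, 1

1: 20.11/11.69 ≈ 1.720 → |1.720 − 2.000| = 0.280
2: 26.71/14.44 ≈ 1.850 → |1.850 − 2.000| = 0.150
3: 26.68/13.10 ≈ 2.037 → |2.037 − 2.000| = 0.037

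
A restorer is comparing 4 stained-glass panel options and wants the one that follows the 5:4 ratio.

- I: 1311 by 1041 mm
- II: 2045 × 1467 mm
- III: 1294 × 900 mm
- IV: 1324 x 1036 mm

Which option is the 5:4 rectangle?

I

Target 5:4 ≈ 1.250.
I: 1.259 (Δ0.009)  II: 1.394 (Δ0.144)  III: 1.438 (Δ0.188)  IV: 1.278 (Δ0.028)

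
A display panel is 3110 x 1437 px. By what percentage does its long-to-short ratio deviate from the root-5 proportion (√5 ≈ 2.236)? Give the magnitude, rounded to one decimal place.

3.2%

Ratio = 3110 / 1437 ≈ 2.1642.
Ideal root-5 ≈ 2.2361. |2.1642 − 2.2361| / 2.2361 ≈ 3.22% → 3.2%.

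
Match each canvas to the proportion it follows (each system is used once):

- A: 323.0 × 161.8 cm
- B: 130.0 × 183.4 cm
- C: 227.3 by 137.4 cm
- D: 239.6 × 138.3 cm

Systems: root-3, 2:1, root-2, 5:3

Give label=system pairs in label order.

A=2:1, B=root-2, C=5:3, D=root-3

Ratios: A ≈ 1.996; B ≈ 1.411; C ≈ 1.654; D ≈ 1.732.
Targets: root-3 ≈ 1.732; 2:1 ≈ 2.000; root-2 ≈ 1.414; 5:3 ≈ 1.667.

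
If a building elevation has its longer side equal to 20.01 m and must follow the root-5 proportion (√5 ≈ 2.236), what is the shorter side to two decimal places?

8.95 m

root-5 ≈ 2.23607.
Shorter side = 20.01 ÷ 2.23607 ≈ 8.9487 → 8.95 m.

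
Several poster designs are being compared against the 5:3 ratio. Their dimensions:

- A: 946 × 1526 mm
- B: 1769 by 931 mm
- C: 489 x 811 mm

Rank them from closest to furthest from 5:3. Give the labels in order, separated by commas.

Ratios: A = 1526 / 946 ≈ 1.613; B = 1769 / 931 ≈ 1.900; C = 811 / 489 ≈ 1.658.
|Δ from 1.667|: A 0.054; B 0.233; C 0.009.

C, A, B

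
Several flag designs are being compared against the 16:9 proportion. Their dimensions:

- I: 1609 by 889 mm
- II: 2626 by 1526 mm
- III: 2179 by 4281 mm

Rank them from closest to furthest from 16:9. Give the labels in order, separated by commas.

I, II, III

I: 1609/889 ≈ 1.810 → |1.810 − 1.778| = 0.032
II: 2626/1526 ≈ 1.721 → |1.721 − 1.778| = 0.057
III: 4281/2179 ≈ 1.965 → |1.965 − 1.778| = 0.187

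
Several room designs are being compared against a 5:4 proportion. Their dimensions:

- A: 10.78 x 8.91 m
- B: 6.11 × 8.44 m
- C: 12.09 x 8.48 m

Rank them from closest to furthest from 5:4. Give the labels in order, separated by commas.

A: 10.78/8.91 ≈ 1.210 → |1.210 − 1.250| = 0.040
B: 8.44/6.11 ≈ 1.381 → |1.381 − 1.250| = 0.131
C: 12.09/8.48 ≈ 1.426 → |1.426 − 1.250| = 0.176

A, B, C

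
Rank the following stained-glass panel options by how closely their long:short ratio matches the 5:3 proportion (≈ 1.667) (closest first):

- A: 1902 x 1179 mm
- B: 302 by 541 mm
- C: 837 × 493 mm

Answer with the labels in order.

C, A, B

Ratios: A = 1902 / 1179 ≈ 1.613; B = 541 / 302 ≈ 1.791; C = 837 / 493 ≈ 1.698.
|Δ from 1.667|: A 0.054; B 0.124; C 0.031.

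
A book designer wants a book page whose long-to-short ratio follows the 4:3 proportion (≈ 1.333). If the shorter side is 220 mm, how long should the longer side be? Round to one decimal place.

293.3 mm

4:3 ≈ 1.33333.
Longer side = 220 × 1.33333 ≈ 293.333 → 293.3 mm.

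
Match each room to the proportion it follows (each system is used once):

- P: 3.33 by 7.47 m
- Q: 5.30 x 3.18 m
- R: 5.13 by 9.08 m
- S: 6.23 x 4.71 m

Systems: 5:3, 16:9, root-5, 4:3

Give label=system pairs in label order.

Ratios: P ≈ 2.243; Q ≈ 1.667; R ≈ 1.770; S ≈ 1.323.
Targets: 5:3 ≈ 1.667; 16:9 ≈ 1.778; root-5 ≈ 2.236; 4:3 ≈ 1.333.

P=root-5, Q=5:3, R=16:9, S=4:3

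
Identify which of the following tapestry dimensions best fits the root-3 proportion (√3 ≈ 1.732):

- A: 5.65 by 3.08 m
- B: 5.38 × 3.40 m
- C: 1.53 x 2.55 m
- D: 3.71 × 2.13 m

D

Target root-3 ≈ 1.732.
A: 1.834 (Δ0.102)  B: 1.582 (Δ0.150)  C: 1.667 (Δ0.065)  D: 1.742 (Δ0.010)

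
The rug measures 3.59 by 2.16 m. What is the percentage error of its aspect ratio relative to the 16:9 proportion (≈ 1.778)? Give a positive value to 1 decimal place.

Ratio = 3.59 / 2.16 ≈ 1.6620.
Ideal 16:9 ≈ 1.7778. |1.6620 − 1.7778| / 1.7778 ≈ 6.51% → 6.5%.

6.5%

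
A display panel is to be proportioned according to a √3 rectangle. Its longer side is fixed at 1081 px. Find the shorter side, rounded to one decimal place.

624.1 px

root-3 ≈ 1.73205.
Shorter side = 1081 ÷ 1.73205 ≈ 624.116 → 624.1 px.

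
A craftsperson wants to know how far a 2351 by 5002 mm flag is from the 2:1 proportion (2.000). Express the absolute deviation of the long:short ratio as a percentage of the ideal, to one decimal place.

Ratio = 5002 / 2351 ≈ 2.1276.
Ideal 2:1 = 2.0000. |2.1276 − 2.0000| / 2.0000 ≈ 6.38% → 6.4%.

6.4%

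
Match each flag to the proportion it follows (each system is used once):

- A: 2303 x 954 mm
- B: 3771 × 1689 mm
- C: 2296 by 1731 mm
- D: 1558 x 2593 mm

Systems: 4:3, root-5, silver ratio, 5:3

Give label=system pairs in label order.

A = 2303/954 ≈ 2.414 → silver ratio (2.414)
B = 3771/1689 ≈ 2.233 → root-5 (2.236)
C = 2296/1731 ≈ 1.326 → 4:3 (1.333)
D = 2593/1558 ≈ 1.664 → 5:3 (1.667)

A=silver ratio, B=root-5, C=4:3, D=5:3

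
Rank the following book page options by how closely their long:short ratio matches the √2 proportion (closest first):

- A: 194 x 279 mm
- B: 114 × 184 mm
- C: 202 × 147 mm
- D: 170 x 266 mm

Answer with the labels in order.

A, C, D, B

Ratios: A = 279 / 194 ≈ 1.438; B = 184 / 114 ≈ 1.614; C = 202 / 147 ≈ 1.374; D = 266 / 170 ≈ 1.565.
|Δ from 1.414|: A 0.024; B 0.200; C 0.040; D 0.151.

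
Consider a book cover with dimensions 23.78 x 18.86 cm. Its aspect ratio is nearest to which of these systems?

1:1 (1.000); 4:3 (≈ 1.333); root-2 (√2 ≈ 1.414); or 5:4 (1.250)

5:4

23.78/18.86 ≈ 1.261. Nearest candidates are 5:4 (1.250, off by 0.011) and 4:3 (1.333, off by 0.072).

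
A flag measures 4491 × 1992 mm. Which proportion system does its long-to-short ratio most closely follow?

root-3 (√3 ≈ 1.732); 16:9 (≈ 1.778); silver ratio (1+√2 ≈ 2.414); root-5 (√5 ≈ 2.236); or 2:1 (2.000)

Ratio = 4491 / 1992 ≈ 2.255.
Distances: root-3 1.732 (Δ 0.523); 16:9 1.778 (Δ 0.477); silver ratio 2.414 (Δ 0.159); root-5 2.236 (Δ 0.019); 2:1 2.000 (Δ 0.255).

root-5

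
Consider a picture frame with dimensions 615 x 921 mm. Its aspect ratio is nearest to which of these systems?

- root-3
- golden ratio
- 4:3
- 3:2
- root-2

3:2

921/615 ≈ 1.498. Nearest candidates are 3:2 (1.500, off by 0.002) and root-2 (1.414, off by 0.084).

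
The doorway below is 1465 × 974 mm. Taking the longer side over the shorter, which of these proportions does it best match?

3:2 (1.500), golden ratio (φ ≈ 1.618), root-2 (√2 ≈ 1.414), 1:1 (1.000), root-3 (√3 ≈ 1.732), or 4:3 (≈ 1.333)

1465/974 ≈ 1.504. Nearest candidates are 3:2 (1.500, off by 0.004) and root-2 (1.414, off by 0.090).

3:2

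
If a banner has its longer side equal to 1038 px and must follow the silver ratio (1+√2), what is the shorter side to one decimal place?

silver ratio ≈ 2.41421.
Shorter side = 1038 ÷ 2.41421 ≈ 429.954 → 430.0 px.

430.0 px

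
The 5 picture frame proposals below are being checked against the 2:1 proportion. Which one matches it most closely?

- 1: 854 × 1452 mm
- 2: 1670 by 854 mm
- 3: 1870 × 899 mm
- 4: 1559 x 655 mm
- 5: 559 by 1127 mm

Ratios (long/short): 1 ≈ 1.700; 2 ≈ 1.956; 3 ≈ 2.080; 4 ≈ 2.380; 5 ≈ 2.016.
2:1 ≈ 2.000; option 5 is nearest (Δ 0.016).

5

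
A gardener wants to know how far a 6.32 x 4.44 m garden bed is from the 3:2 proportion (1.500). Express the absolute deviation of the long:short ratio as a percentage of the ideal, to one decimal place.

5.1%

Ratio = 6.32 / 4.44 ≈ 1.4234.
Ideal 3:2 = 1.5000. |1.4234 − 1.5000| / 1.5000 ≈ 5.11% → 5.1%.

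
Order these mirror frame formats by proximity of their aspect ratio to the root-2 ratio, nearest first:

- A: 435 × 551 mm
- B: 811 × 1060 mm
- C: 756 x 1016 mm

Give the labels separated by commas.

C, B, A

A: 551/435 ≈ 1.267 → |1.267 − 1.414| = 0.147
B: 1060/811 ≈ 1.307 → |1.307 − 1.414| = 0.107
C: 1016/756 ≈ 1.344 → |1.344 − 1.414| = 0.070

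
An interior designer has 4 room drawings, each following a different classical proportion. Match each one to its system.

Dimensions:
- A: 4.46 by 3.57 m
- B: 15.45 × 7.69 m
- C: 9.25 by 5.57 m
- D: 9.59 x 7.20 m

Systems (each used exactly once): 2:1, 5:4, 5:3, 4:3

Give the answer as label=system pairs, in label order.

A=5:4, B=2:1, C=5:3, D=4:3

A = 4.46/3.57 ≈ 1.249 → 5:4 (1.250)
B = 15.45/7.69 ≈ 2.009 → 2:1 (2.000)
C = 9.25/5.57 ≈ 1.661 → 5:3 (1.667)
D = 9.59/7.20 ≈ 1.332 → 4:3 (1.333)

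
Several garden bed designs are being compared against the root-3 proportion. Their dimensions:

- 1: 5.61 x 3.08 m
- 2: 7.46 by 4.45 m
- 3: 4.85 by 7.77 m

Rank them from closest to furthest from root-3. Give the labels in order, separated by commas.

1: 5.61/3.08 ≈ 1.821 → |1.821 − 1.732| = 0.089
2: 7.46/4.45 ≈ 1.676 → |1.676 − 1.732| = 0.056
3: 7.77/4.85 ≈ 1.602 → |1.602 − 1.732| = 0.130

2, 1, 3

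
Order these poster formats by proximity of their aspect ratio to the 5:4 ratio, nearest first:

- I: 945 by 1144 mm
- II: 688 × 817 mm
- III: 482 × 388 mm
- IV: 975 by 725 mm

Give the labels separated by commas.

Ratios: I = 1144 / 945 ≈ 1.211; II = 817 / 688 ≈ 1.188; III = 482 / 388 ≈ 1.242; IV = 975 / 725 ≈ 1.345.
|Δ from 1.250|: I 0.039; II 0.062; III 0.008; IV 0.095.

III, I, II, IV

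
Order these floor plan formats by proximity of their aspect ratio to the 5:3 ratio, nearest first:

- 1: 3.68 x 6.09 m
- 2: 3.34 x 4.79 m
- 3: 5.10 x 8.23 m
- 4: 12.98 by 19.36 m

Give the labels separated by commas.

1, 3, 4, 2

1: 6.09/3.68 ≈ 1.655 → |1.655 − 1.667| = 0.012
2: 4.79/3.34 ≈ 1.434 → |1.434 − 1.667| = 0.233
3: 8.23/5.10 ≈ 1.614 → |1.614 − 1.667| = 0.053
4: 19.36/12.98 ≈ 1.492 → |1.492 − 1.667| = 0.175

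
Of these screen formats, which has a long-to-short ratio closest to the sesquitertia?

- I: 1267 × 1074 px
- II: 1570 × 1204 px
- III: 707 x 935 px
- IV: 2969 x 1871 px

III

Ratios (long/short): I ≈ 1.180; II ≈ 1.304; III ≈ 1.322; IV ≈ 1.587.
4:3 ≈ 1.333; option III is nearest (Δ 0.011).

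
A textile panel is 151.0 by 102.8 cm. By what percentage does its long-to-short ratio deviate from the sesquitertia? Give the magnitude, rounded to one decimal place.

10.2%

Ratio = 151.0 / 102.8 ≈ 1.4689.
Ideal 4:3 ≈ 1.3333. |1.4689 − 1.3333| / 1.3333 ≈ 10.17% → 10.2%.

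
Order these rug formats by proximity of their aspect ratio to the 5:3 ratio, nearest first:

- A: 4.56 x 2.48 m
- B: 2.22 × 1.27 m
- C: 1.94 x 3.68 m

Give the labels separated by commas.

Ratios: A = 4.56 / 2.48 ≈ 1.839; B = 2.22 / 1.27 ≈ 1.748; C = 3.68 / 1.94 ≈ 1.897.
|Δ from 1.667|: A 0.172; B 0.081; C 0.230.

B, A, C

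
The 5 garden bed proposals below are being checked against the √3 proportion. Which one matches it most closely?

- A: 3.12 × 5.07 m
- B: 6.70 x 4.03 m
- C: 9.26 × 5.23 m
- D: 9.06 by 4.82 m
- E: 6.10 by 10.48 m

E

Target root-3 ≈ 1.732.
A: 1.625 (Δ0.107)  B: 1.663 (Δ0.069)  C: 1.771 (Δ0.039)  D: 1.880 (Δ0.148)  E: 1.718 (Δ0.014)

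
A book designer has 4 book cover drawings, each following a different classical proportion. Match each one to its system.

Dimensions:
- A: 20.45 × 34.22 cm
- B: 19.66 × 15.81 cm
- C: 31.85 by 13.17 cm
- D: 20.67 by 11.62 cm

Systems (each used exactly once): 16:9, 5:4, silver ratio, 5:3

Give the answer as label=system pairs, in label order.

Ratios: A ≈ 1.673; B ≈ 1.244; C ≈ 2.418; D ≈ 1.779.
Targets: 16:9 ≈ 1.778; 5:4 ≈ 1.250; silver ratio ≈ 2.414; 5:3 ≈ 1.667.

A=5:3, B=5:4, C=silver ratio, D=16:9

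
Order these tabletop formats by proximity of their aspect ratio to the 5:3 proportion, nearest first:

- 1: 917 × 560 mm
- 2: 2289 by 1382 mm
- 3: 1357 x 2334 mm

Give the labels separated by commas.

2, 1, 3

1: 917/560 ≈ 1.637 → |1.637 − 1.667| = 0.030
2: 2289/1382 ≈ 1.656 → |1.656 − 1.667| = 0.011
3: 2334/1357 ≈ 1.720 → |1.720 − 1.667| = 0.053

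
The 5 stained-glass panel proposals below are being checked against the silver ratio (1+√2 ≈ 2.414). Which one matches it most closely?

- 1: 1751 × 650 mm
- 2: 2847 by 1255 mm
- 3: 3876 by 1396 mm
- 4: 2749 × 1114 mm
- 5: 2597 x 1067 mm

Target silver ratio ≈ 2.414.
1: 2.694 (Δ0.280)  2: 2.269 (Δ0.145)  3: 2.777 (Δ0.363)  4: 2.468 (Δ0.054)  5: 2.434 (Δ0.020)

5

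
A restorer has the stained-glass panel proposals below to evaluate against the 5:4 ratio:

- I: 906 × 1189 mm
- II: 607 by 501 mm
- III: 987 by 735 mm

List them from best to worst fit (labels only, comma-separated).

II, I, III

I: 1189/906 ≈ 1.312 → |1.312 − 1.250| = 0.062
II: 607/501 ≈ 1.212 → |1.212 − 1.250| = 0.038
III: 987/735 ≈ 1.343 → |1.343 − 1.250| = 0.093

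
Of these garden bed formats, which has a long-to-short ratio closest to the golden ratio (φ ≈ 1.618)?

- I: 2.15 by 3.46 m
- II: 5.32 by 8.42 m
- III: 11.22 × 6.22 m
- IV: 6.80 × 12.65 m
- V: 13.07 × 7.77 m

Ratios (long/short): I ≈ 1.609; II ≈ 1.583; III ≈ 1.804; IV ≈ 1.860; V ≈ 1.682.
golden ratio ≈ 1.618; option I is nearest (Δ 0.009).

I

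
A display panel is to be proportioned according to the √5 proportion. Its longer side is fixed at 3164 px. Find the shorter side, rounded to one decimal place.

root-5 ≈ 2.23607.
Shorter side = 3164 ÷ 2.23607 ≈ 1414.983 → 1415.0 px.

1415.0 px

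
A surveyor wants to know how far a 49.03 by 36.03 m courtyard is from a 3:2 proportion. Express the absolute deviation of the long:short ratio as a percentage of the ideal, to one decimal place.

9.3%

Ratio = 49.03 / 36.03 ≈ 1.3608.
Ideal 3:2 = 1.5000. |1.3608 − 1.5000| / 1.5000 ≈ 9.28% → 9.3%.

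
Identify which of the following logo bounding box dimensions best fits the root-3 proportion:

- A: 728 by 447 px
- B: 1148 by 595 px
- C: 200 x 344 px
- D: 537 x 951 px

C

Ratios (long/short): A ≈ 1.629; B ≈ 1.929; C ≈ 1.720; D ≈ 1.771.
root-3 ≈ 1.732; option C is nearest (Δ 0.012).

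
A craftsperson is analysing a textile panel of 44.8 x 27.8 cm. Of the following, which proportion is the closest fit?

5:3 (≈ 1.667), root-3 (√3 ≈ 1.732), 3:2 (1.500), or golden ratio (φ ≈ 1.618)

44.8/27.8 ≈ 1.612. Nearest candidates are golden ratio (1.618, off by 0.006) and 5:3 (1.667, off by 0.055).

golden ratio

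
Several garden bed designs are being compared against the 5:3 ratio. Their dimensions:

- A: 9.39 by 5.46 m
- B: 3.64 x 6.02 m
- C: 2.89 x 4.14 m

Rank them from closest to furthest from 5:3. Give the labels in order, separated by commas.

B, A, C

Ratios: A = 9.39 / 5.46 ≈ 1.720; B = 6.02 / 3.64 ≈ 1.654; C = 4.14 / 2.89 ≈ 1.433.
|Δ from 1.667|: A 0.053; B 0.013; C 0.234.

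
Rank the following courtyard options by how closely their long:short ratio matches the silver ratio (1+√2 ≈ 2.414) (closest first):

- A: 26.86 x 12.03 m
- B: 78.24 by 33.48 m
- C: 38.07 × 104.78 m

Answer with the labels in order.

A: 26.86/12.03 ≈ 2.233 → |2.233 − 2.414| = 0.181
B: 78.24/33.48 ≈ 2.337 → |2.337 − 2.414| = 0.077
C: 104.78/38.07 ≈ 2.752 → |2.752 − 2.414| = 0.338

B, A, C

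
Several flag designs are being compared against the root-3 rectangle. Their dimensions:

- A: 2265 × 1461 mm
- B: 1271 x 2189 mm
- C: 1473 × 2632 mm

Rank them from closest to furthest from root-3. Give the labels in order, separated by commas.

B, C, A

Ratios: A = 2265 / 1461 ≈ 1.550; B = 2189 / 1271 ≈ 1.722; C = 2632 / 1473 ≈ 1.787.
|Δ from 1.732|: A 0.182; B 0.010; C 0.055.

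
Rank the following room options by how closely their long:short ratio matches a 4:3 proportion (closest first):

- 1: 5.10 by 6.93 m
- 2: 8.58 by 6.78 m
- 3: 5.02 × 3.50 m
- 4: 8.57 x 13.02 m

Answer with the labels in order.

Ratios: 1 = 6.93 / 5.10 ≈ 1.359; 2 = 8.58 / 6.78 ≈ 1.265; 3 = 5.02 / 3.50 ≈ 1.434; 4 = 13.02 / 8.57 ≈ 1.519.
|Δ from 1.333|: 1 0.026; 2 0.068; 3 0.101; 4 0.186.

1, 2, 3, 4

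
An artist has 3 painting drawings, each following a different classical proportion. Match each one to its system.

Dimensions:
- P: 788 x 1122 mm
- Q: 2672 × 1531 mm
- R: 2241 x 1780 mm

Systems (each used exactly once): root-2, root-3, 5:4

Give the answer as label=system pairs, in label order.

P=root-2, Q=root-3, R=5:4

P = 1122/788 ≈ 1.424 → root-2 (1.414)
Q = 2672/1531 ≈ 1.745 → root-3 (1.732)
R = 2241/1780 ≈ 1.259 → 5:4 (1.250)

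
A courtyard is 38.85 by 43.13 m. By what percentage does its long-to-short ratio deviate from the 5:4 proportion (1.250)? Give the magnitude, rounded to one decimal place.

Ratio = 43.13 / 38.85 ≈ 1.1102.
Ideal 5:4 = 1.2500. |1.1102 − 1.2500| / 1.2500 ≈ 11.18% → 11.2%.

11.2%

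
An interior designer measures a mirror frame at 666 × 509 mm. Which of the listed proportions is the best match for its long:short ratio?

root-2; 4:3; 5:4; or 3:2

666/509 ≈ 1.308. Nearest candidates are 4:3 (1.333, off by 0.025) and 5:4 (1.250, off by 0.058).

4:3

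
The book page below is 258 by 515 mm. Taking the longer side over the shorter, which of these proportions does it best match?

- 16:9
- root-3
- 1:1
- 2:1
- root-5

2:1

515/258 ≈ 1.996. Nearest candidates are 2:1 (2.000, off by 0.004) and 16:9 (1.778, off by 0.218).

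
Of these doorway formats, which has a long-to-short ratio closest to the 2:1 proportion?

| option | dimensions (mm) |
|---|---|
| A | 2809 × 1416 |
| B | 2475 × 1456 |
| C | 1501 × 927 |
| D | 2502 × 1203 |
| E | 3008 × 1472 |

A

Target 2:1 ≈ 2.000.
A: 1.984 (Δ0.016)  B: 1.700 (Δ0.300)  C: 1.619 (Δ0.381)  D: 2.080 (Δ0.080)  E: 2.043 (Δ0.043)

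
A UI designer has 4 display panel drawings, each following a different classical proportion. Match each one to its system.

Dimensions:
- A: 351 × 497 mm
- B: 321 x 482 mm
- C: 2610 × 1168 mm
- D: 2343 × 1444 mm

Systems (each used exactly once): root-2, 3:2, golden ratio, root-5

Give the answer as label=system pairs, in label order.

A=root-2, B=3:2, C=root-5, D=golden ratio

Ratios: A ≈ 1.416; B ≈ 1.502; C ≈ 2.235; D ≈ 1.623.
Targets: root-2 ≈ 1.414; 3:2 ≈ 1.500; golden ratio ≈ 1.618; root-5 ≈ 2.236.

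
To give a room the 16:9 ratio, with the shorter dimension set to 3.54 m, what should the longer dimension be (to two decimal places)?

16:9 ≈ 1.77778.
Longer side = 3.54 × 1.77778 ≈ 6.2933 → 6.29 m.

6.29 m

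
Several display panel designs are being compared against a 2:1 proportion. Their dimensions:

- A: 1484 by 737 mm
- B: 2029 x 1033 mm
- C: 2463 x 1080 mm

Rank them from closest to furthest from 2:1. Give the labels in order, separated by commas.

A, B, C

Ratios: A = 1484 / 737 ≈ 2.014; B = 2029 / 1033 ≈ 1.964; C = 2463 / 1080 ≈ 2.281.
|Δ from 2.000|: A 0.014; B 0.036; C 0.281.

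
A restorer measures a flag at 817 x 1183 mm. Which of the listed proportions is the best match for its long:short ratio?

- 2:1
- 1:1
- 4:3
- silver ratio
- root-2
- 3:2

root-2

1183/817 ≈ 1.448. Nearest candidates are root-2 (1.414, off by 0.034) and 3:2 (1.500, off by 0.052).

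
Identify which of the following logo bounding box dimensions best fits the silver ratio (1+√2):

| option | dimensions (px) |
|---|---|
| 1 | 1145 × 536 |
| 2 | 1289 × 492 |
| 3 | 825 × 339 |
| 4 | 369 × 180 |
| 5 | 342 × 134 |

3

Ratios (long/short): 1 ≈ 2.136; 2 ≈ 2.620; 3 ≈ 2.434; 4 ≈ 2.050; 5 ≈ 2.552.
silver ratio ≈ 2.414; option 3 is nearest (Δ 0.020).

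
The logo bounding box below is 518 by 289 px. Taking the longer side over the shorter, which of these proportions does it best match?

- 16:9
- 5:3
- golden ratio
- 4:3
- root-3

518/289 ≈ 1.792. Nearest candidates are 16:9 (1.778, off by 0.014) and root-3 (1.732, off by 0.060).

16:9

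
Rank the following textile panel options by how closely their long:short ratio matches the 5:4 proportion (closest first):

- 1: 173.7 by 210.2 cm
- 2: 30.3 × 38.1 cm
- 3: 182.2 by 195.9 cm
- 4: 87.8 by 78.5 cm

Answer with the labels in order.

2, 1, 4, 3

1: 210.2/173.7 ≈ 1.210 → |1.210 − 1.250| = 0.040
2: 38.1/30.3 ≈ 1.257 → |1.257 − 1.250| = 0.007
3: 195.9/182.2 ≈ 1.075 → |1.075 − 1.250| = 0.175
4: 87.8/78.5 ≈ 1.118 → |1.118 − 1.250| = 0.132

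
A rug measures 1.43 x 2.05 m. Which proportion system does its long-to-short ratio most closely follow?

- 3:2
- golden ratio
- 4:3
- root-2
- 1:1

2.05/1.43 ≈ 1.434. Nearest candidates are root-2 (1.414, off by 0.020) and 3:2 (1.500, off by 0.066).

root-2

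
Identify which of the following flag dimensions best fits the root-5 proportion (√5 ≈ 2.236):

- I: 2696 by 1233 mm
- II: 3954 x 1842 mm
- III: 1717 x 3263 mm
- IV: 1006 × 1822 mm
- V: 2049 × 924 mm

Target root-5 ≈ 2.236.
I: 2.187 (Δ0.049)  II: 2.147 (Δ0.089)  III: 1.900 (Δ0.336)  IV: 1.811 (Δ0.425)  V: 2.218 (Δ0.018)

V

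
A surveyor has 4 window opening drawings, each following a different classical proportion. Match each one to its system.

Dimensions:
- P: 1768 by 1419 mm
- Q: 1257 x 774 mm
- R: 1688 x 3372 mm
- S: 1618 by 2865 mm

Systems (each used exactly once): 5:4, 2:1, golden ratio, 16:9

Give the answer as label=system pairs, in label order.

P = 1768/1419 ≈ 1.246 → 5:4 (1.250)
Q = 1257/774 ≈ 1.624 → golden ratio (1.618)
R = 3372/1688 ≈ 1.998 → 2:1 (2.000)
S = 2865/1618 ≈ 1.771 → 16:9 (1.778)

P=5:4, Q=golden ratio, R=2:1, S=16:9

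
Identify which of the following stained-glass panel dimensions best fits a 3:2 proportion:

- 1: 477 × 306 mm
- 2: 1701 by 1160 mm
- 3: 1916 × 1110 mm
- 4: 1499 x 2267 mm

Target 3:2 ≈ 1.500.
1: 1.559 (Δ0.059)  2: 1.466 (Δ0.034)  3: 1.726 (Δ0.226)  4: 1.512 (Δ0.012)

4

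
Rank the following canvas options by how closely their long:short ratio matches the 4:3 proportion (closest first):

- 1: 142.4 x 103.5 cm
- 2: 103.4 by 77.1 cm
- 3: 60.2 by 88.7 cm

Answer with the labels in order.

Ratios: 1 = 142.4 / 103.5 ≈ 1.376; 2 = 103.4 / 77.1 ≈ 1.341; 3 = 88.7 / 60.2 ≈ 1.473.
|Δ from 1.333|: 1 0.043; 2 0.008; 3 0.140.

2, 1, 3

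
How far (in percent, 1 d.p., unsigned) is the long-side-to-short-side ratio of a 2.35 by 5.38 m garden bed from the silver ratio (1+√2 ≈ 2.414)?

5.2%

Ratio = 5.38 / 2.35 ≈ 2.2894.
Ideal silver ratio ≈ 2.4142. |2.2894 − 2.4142| / 2.4142 ≈ 5.17% → 5.2%.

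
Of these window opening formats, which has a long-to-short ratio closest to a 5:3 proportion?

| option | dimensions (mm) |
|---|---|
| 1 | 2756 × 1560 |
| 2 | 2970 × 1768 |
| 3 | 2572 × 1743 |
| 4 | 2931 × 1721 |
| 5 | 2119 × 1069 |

Target 5:3 ≈ 1.667.
1: 1.767 (Δ0.100)  2: 1.680 (Δ0.013)  3: 1.476 (Δ0.191)  4: 1.703 (Δ0.036)  5: 1.982 (Δ0.315)

2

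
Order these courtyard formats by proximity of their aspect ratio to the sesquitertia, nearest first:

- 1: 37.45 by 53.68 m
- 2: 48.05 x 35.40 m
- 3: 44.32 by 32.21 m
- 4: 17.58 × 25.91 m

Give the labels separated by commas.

2, 3, 1, 4

Ratios: 1 = 53.68 / 37.45 ≈ 1.433; 2 = 48.05 / 35.40 ≈ 1.357; 3 = 44.32 / 32.21 ≈ 1.376; 4 = 25.91 / 17.58 ≈ 1.474.
|Δ from 1.333|: 1 0.100; 2 0.024; 3 0.043; 4 0.141.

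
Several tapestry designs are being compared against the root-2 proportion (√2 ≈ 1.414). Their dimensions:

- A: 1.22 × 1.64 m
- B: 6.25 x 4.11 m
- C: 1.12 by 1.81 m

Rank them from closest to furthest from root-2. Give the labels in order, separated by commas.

A, B, C

A: 1.64/1.22 ≈ 1.344 → |1.344 − 1.414| = 0.070
B: 6.25/4.11 ≈ 1.521 → |1.521 − 1.414| = 0.107
C: 1.81/1.12 ≈ 1.616 → |1.616 − 1.414| = 0.202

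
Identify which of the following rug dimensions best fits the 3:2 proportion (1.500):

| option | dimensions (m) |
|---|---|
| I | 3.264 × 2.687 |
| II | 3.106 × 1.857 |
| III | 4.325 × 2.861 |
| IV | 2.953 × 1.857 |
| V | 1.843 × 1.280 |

III

Target 3:2 ≈ 1.500.
I: 1.215 (Δ0.285)  II: 1.673 (Δ0.173)  III: 1.512 (Δ0.012)  IV: 1.590 (Δ0.090)  V: 1.440 (Δ0.060)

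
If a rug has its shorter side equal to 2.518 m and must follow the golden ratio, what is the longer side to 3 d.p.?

4.074 m

golden ratio ≈ 1.61803.
Longer side = 2.518 × 1.61803 ≈ 4.07420 → 4.074 m.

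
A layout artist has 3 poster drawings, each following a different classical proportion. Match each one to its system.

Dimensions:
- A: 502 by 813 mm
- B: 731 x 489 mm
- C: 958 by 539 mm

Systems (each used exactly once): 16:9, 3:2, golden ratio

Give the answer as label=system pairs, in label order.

A=golden ratio, B=3:2, C=16:9

Ratios: A ≈ 1.620; B ≈ 1.495; C ≈ 1.777.
Targets: 16:9 ≈ 1.778; 3:2 ≈ 1.500; golden ratio ≈ 1.618.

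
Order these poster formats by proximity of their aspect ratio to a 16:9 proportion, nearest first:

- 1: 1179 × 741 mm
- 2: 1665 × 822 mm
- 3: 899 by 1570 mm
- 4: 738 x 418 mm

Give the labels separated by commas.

4, 3, 1, 2

1: 1179/741 ≈ 1.591 → |1.591 − 1.778| = 0.187
2: 1665/822 ≈ 2.026 → |2.026 − 1.778| = 0.248
3: 1570/899 ≈ 1.746 → |1.746 − 1.778| = 0.032
4: 738/418 ≈ 1.766 → |1.766 − 1.778| = 0.012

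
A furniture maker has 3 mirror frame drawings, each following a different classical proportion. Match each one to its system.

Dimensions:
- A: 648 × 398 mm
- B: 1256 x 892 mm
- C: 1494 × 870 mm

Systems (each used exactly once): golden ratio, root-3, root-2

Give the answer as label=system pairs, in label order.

A = 648/398 ≈ 1.628 → golden ratio (1.618)
B = 1256/892 ≈ 1.408 → root-2 (1.414)
C = 1494/870 ≈ 1.717 → root-3 (1.732)

A=golden ratio, B=root-2, C=root-3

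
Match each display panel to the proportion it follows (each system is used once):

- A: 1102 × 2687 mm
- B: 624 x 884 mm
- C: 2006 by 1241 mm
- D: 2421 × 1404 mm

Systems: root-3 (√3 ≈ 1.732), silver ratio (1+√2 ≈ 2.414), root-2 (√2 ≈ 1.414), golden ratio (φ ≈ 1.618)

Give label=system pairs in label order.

Ratios: A ≈ 2.438; B ≈ 1.417; C ≈ 1.616; D ≈ 1.724.
Targets: root-3 ≈ 1.732; silver ratio ≈ 2.414; root-2 ≈ 1.414; golden ratio ≈ 1.618.

A=silver ratio, B=root-2, C=golden ratio, D=root-3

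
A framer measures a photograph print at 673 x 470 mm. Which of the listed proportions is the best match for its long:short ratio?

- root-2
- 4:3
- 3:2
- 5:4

673/470 ≈ 1.432. Nearest candidates are root-2 (1.414, off by 0.018) and 3:2 (1.500, off by 0.068).

root-2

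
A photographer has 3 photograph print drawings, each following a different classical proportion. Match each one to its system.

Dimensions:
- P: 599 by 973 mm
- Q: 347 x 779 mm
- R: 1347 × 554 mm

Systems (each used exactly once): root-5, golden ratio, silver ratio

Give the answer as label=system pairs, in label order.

P=golden ratio, Q=root-5, R=silver ratio

P = 973/599 ≈ 1.624 → golden ratio (1.618)
Q = 779/347 ≈ 2.245 → root-5 (2.236)
R = 1347/554 ≈ 2.431 → silver ratio (2.414)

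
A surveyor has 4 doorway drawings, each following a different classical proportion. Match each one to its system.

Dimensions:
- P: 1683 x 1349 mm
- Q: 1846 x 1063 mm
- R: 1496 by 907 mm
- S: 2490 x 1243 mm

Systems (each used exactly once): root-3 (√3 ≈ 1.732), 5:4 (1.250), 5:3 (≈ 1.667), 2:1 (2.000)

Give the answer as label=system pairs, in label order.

P = 1683/1349 ≈ 1.248 → 5:4 (1.250)
Q = 1846/1063 ≈ 1.737 → root-3 (1.732)
R = 1496/907 ≈ 1.649 → 5:3 (1.667)
S = 2490/1243 ≈ 2.003 → 2:1 (2.000)

P=5:4, Q=root-3, R=5:3, S=2:1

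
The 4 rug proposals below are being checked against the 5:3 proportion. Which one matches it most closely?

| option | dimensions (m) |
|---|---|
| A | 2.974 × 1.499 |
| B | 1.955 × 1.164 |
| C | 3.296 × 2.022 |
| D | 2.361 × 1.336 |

B

Target 5:3 ≈ 1.667.
A: 1.984 (Δ0.317)  B: 1.680 (Δ0.013)  C: 1.630 (Δ0.037)  D: 1.767 (Δ0.100)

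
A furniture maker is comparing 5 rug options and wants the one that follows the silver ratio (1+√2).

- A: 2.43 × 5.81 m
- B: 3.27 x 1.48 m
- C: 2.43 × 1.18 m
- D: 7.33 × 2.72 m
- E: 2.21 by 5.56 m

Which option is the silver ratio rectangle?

A

Ratios (long/short): A ≈ 2.391; B ≈ 2.209; C ≈ 2.059; D ≈ 2.695; E ≈ 2.516.
silver ratio ≈ 2.414; option A is nearest (Δ 0.023).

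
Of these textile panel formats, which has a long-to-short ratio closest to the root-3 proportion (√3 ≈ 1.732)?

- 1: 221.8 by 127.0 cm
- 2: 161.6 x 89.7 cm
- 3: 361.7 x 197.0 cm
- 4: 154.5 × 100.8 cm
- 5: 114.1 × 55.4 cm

Target root-3 ≈ 1.732.
1: 1.746 (Δ0.014)  2: 1.802 (Δ0.070)  3: 1.836 (Δ0.104)  4: 1.533 (Δ0.199)  5: 2.060 (Δ0.328)

1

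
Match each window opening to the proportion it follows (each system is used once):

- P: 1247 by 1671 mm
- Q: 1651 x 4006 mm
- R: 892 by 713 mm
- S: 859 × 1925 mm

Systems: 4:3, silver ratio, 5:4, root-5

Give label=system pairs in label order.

P=4:3, Q=silver ratio, R=5:4, S=root-5

P = 1671/1247 ≈ 1.340 → 4:3 (1.333)
Q = 4006/1651 ≈ 2.426 → silver ratio (2.414)
R = 892/713 ≈ 1.251 → 5:4 (1.250)
S = 1925/859 ≈ 2.241 → root-5 (2.236)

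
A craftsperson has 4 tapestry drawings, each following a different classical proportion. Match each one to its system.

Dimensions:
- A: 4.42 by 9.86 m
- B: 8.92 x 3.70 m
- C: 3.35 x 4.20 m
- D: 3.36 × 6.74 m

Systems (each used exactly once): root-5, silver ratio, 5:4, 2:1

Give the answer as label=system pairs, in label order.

A=root-5, B=silver ratio, C=5:4, D=2:1

Ratios: A ≈ 2.231; B ≈ 2.411; C ≈ 1.254; D ≈ 2.006.
Targets: root-5 ≈ 2.236; silver ratio ≈ 2.414; 5:4 ≈ 1.250; 2:1 ≈ 2.000.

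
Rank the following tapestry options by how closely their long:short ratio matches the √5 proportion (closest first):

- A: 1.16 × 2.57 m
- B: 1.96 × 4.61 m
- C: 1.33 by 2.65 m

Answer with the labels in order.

Ratios: A = 2.57 / 1.16 ≈ 2.216; B = 4.61 / 1.96 ≈ 2.352; C = 2.65 / 1.33 ≈ 1.992.
|Δ from 2.236|: A 0.020; B 0.116; C 0.244.

A, B, C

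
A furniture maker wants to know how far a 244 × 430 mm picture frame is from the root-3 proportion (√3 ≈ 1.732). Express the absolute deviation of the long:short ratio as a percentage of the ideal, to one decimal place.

1.7%

Ratio = 430 / 244 ≈ 1.7623.
Ideal root-3 ≈ 1.7321. |1.7623 − 1.7321| / 1.7321 ≈ 1.74% → 1.7%.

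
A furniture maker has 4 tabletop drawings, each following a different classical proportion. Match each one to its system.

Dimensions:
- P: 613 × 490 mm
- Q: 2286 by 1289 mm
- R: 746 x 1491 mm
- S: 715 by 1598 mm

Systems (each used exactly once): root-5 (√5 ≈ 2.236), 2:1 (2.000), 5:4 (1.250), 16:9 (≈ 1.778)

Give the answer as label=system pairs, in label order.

Ratios: P ≈ 1.251; Q ≈ 1.773; R ≈ 1.999; S ≈ 2.235.
Targets: root-5 ≈ 2.236; 2:1 ≈ 2.000; 5:4 ≈ 1.250; 16:9 ≈ 1.778.

P=5:4, Q=16:9, R=2:1, S=root-5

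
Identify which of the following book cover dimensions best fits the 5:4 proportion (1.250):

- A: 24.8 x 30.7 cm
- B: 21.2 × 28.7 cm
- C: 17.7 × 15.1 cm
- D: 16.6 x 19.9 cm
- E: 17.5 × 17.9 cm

Target 5:4 ≈ 1.250.
A: 1.238 (Δ0.012)  B: 1.354 (Δ0.104)  C: 1.172 (Δ0.078)  D: 1.199 (Δ0.051)  E: 1.023 (Δ0.227)

A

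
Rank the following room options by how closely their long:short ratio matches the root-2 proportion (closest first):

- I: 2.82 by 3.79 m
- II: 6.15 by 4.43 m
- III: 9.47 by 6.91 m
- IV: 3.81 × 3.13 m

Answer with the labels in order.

Ratios: I = 3.79 / 2.82 ≈ 1.344; II = 6.15 / 4.43 ≈ 1.388; III = 9.47 / 6.91 ≈ 1.370; IV = 3.81 / 3.13 ≈ 1.217.
|Δ from 1.414|: I 0.070; II 0.026; III 0.044; IV 0.197.

II, III, I, IV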